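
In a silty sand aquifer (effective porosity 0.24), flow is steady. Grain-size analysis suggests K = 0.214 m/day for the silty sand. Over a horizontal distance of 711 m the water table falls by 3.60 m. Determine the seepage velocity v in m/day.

Hydraulic gradient i = Δh / L = 3.60 / 711 = 0.005063.
Darcy flux q = K · i = 0.2140 × 0.005063 = 0.001084 m/day.
Seepage velocity v = q / n_e = 0.001084 / 0.24 = 0.004515 m/day.

0.00451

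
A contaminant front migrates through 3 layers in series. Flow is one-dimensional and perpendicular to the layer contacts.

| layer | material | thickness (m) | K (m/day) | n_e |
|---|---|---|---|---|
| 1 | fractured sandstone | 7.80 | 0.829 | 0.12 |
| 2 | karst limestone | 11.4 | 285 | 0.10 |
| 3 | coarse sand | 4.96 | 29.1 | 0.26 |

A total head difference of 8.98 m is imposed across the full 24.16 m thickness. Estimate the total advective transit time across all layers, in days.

3.61

With flow normal to the layers, continuity requires the same specific discharge q through every layer.
Σ(b_i/K_i) = 7.80/0.829 + 11.4/285 + 4.96/29.1 = 9.619 d.
q = Δh / Σ(b_i/K_i) = 8.98 / 9.619 = 0.9335 m/day.
In each layer the seepage velocity is v_i = q/n_i, so the layer transit time is t_i = b_i·n_i / q:
  layer 1 (fractured sandstone): t_1 = 7.80 × 0.12 / 0.9335 = 1.003 d
  layer 2 (karst limestone): t_2 = 11.4 × 0.10 / 0.9335 = 1.221 d
  layer 3 (coarse sand): t_3 = 4.96 × 0.26 / 0.9335 = 1.381 d
Total t = Σ t_i = 3.605 days.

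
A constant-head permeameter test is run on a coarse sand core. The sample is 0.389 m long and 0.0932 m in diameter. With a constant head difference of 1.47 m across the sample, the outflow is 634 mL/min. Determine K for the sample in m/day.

35.4

Cross-sectional area A = π·(d/2)² = π × (0.0932/2)² = 0.006822 m².
Convert discharge: 634 mL/min = 1.057e-05 m³/s.
Darcy's law rearranged: K = Q·L / (A·Δh) = 1.057e-05 × 0.389 / (0.006822 × 1.47) = 0.0004099 m/s = 35.41 m/day.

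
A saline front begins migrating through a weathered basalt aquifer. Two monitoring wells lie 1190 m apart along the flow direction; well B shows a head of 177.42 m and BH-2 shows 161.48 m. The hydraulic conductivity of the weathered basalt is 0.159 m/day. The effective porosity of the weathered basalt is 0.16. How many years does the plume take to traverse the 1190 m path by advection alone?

245

Hydraulic gradient i = (177.42 − 161.48) / 1190 = 15.94 / 1190 = 0.01339.
Darcy flux q = K · i = 0.1590 × 0.01339 = 0.002130 m/day.
Seepage velocity v = q / n_e = 0.002130 / 0.16 = 0.01331 m/day.
Travel time t = L / v = 1190 / 0.01331 = 89398 days = 244.8 years.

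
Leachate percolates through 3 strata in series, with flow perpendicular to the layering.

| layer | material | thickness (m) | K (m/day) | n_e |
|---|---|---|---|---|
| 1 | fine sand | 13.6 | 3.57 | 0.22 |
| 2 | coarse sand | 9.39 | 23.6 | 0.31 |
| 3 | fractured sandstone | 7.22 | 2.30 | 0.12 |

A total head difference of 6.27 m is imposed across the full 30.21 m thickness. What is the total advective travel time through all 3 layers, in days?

With flow normal to the layers, continuity requires the same specific discharge q through every layer.
Σ(b_i/K_i) = 13.6/3.57 + 9.39/23.6 + 7.22/2.30 = 7.347 d.
q = Δh / Σ(b_i/K_i) = 6.27 / 7.347 = 0.8535 m/day.
In each layer the seepage velocity is v_i = q/n_i, so the layer transit time is t_i = b_i·n_i / q:
  layer 1 (fine sand): t_1 = 13.6 × 0.22 / 0.8535 = 3.506 d
  layer 2 (coarse sand): t_2 = 9.39 × 0.31 / 0.8535 = 3.411 d
  layer 3 (fractured sandstone): t_3 = 7.22 × 0.12 / 0.8535 = 1.015 d
Total t = Σ t_i = 7.932 days.

7.93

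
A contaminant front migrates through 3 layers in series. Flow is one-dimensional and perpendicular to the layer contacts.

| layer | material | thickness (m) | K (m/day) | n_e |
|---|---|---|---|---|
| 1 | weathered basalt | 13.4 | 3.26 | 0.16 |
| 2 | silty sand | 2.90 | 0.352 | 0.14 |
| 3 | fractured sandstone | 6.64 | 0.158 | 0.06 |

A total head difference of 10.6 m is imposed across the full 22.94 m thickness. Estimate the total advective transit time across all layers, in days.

With flow normal to the layers, continuity requires the same specific discharge q through every layer.
Σ(b_i/K_i) = 13.4/3.26 + 2.90/0.352 + 6.64/0.158 = 54.37 d.
q = Δh / Σ(b_i/K_i) = 10.6 / 54.37 = 0.1949 m/day.
In each layer the seepage velocity is v_i = q/n_i, so the layer transit time is t_i = b_i·n_i / q:
  layer 1 (weathered basalt): t_1 = 13.4 × 0.16 / 0.1949 = 11.00 d
  layer 2 (silty sand): t_2 = 2.90 × 0.14 / 0.1949 = 2.083 d
  layer 3 (fractured sandstone): t_3 = 6.64 × 0.06 / 0.1949 = 2.044 d
Total t = Σ t_i = 15.12 days.

15.1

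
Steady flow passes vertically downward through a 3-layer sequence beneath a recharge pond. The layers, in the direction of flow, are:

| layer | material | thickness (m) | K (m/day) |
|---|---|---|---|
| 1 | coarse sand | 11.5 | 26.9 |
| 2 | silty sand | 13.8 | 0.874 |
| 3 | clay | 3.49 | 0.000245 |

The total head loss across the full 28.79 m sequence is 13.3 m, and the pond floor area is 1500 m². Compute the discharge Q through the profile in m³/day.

1.40

Flow is perpendicular to layering, so the layers act in series and the equivalent K is the thickness-weighted harmonic mean.
Total thickness L = 11.5 + 13.8 + 3.49 = 28.79 m.
Σ(b_i/K_i) = 11.5/26.9 + 13.8/0.874 + 3.49/0.000245 = 14261 d.
K_eq = L / Σ(b_i/K_i) = 28.79 / 14261 = 0.002019 m/day.
Q = K_eq · A · (Δh/L) = 0.002019 × 1500 × (13.3/28.79) = 1.399 m³/day.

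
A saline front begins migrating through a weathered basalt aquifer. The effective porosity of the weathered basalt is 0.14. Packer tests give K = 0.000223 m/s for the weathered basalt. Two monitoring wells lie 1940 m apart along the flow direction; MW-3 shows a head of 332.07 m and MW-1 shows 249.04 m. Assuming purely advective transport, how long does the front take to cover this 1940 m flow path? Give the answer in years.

Convert K: 0.000223 m/s × 86400 = 19.27 m/day.
Hydraulic gradient i = (332.07 − 249.04) / 1940 = 83.03 / 1940 = 0.04280.
Darcy flux q = K · i = 19.27 × 0.04280 = 0.8246 m/day.
Seepage velocity v = q / n_e = 0.8246 / 0.14 = 5.890 m/day.
Travel time t = L / v = 1940 / 5.890 = 329.4 days = 0.9018 years.

0.902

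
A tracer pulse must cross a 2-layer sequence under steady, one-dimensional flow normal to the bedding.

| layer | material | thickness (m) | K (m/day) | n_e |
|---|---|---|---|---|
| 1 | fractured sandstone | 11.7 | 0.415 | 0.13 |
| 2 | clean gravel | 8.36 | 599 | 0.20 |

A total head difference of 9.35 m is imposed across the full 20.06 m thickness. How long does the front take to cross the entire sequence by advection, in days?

With flow normal to the layers, continuity requires the same specific discharge q through every layer.
Σ(b_i/K_i) = 11.7/0.415 + 8.36/599 = 28.21 d.
q = Δh / Σ(b_i/K_i) = 9.35 / 28.21 = 0.3315 m/day.
In each layer the seepage velocity is v_i = q/n_i, so the layer transit time is t_i = b_i·n_i / q:
  layer 1 (fractured sandstone): t_1 = 11.7 × 0.13 / 0.3315 = 4.588 d
  layer 2 (clean gravel): t_2 = 8.36 × 0.20 / 0.3315 = 5.044 d
Total t = Σ t_i = 9.633 days.

9.63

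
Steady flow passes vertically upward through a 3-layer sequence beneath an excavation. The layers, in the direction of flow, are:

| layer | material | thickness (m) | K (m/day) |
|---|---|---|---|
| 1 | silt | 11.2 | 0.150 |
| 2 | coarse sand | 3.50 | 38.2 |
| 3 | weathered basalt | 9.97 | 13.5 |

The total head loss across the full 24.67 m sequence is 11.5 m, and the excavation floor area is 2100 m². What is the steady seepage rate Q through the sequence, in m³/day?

Flow is perpendicular to layering, so the layers act in series and the equivalent K is the thickness-weighted harmonic mean.
Total thickness L = 11.2 + 3.50 + 9.97 = 24.67 m.
Σ(b_i/K_i) = 11.2/0.150 + 3.50/38.2 + 9.97/13.5 = 75.50 d.
K_eq = L / Σ(b_i/K_i) = 24.67 / 75.50 = 0.3268 m/day.
Q = K_eq · A · (Δh/L) = 0.3268 × 2100 × (11.5/24.67) = 319.9 m³/day.

320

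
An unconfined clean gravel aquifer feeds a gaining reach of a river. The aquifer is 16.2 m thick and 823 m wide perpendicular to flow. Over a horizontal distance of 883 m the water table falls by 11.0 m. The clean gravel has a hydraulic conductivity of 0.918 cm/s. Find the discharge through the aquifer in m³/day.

Convert K: 0.918 cm/s × 864 = 793.2 m/day.
Cross-sectional area A = 823 × 16.2 = 13333 m².
Hydraulic gradient i = Δh / L = 11.0 / 883 = 0.01246.
Darcy's law: Q = K · A · i = 793.2 × 13333 × 0.01246 = 1.317e+05 m³/day.

132000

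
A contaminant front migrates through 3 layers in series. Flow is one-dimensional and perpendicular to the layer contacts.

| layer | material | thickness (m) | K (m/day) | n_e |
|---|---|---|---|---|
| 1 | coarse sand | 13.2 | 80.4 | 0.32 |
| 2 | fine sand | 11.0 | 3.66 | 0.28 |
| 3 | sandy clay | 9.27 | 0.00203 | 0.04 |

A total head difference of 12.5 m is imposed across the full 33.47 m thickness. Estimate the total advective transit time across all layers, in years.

With flow normal to the layers, continuity requires the same specific discharge q through every layer.
Σ(b_i/K_i) = 13.2/80.4 + 11.0/3.66 + 9.27/0.00203 = 4570 d.
q = Δh / Σ(b_i/K_i) = 12.5 / 4570 = 0.002735 m/day.
In each layer the seepage velocity is v_i = q/n_i, so the layer transit time is t_i = b_i·n_i / q:
  layer 1 (coarse sand): t_1 = 13.2 × 0.32 / 0.002735 = 1544 d
  layer 2 (fine sand): t_2 = 11.0 × 0.28 / 0.002735 = 1126 d
  layer 3 (sandy clay): t_3 = 9.27 × 0.04 / 0.002735 = 135.6 d
Total t = Σ t_i = 2806 days = 7.682 years.

7.68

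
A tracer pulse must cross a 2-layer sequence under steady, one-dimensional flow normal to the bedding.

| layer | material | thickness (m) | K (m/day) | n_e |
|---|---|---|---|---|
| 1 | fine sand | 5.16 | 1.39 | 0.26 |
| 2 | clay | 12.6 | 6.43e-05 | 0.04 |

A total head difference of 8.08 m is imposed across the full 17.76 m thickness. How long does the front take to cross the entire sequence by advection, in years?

123

With flow normal to the layers, continuity requires the same specific discharge q through every layer.
Σ(b_i/K_i) = 5.16/1.39 + 12.6/6.43e-05 = 1.960e+05 d.
q = Δh / Σ(b_i/K_i) = 8.08 / 1.960e+05 = 4.123e-05 m/day.
In each layer the seepage velocity is v_i = q/n_i, so the layer transit time is t_i = b_i·n_i / q:
  layer 1 (fine sand): t_1 = 5.16 × 0.26 / 4.123e-05 = 32537 d
  layer 2 (clay): t_2 = 12.6 × 0.04 / 4.123e-05 = 12223 d
Total t = Σ t_i = 44760 days = 122.5 years.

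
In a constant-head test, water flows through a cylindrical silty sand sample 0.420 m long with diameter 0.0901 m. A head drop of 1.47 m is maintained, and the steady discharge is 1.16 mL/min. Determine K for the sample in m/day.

0.0749

Cross-sectional area A = π·(d/2)² = π × (0.0901/2)² = 0.006376 m².
Convert discharge: 1.16 mL/min = 1.933e-08 m³/s.
Darcy's law rearranged: K = Q·L / (A·Δh) = 1.933e-08 × 0.420 / (0.006376 × 1.47) = 8.664e-07 m/s = 0.07485 m/day.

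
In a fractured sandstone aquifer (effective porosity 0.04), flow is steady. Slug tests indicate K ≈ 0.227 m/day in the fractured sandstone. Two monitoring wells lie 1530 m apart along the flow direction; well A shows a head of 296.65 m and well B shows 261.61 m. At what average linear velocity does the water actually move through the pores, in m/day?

0.130

Hydraulic gradient i = (296.65 − 261.61) / 1530 = 35.04 / 1530 = 0.02290.
Darcy flux q = K · i = 0.2270 × 0.02290 = 0.005199 m/day.
Seepage velocity v = q / n_e = 0.005199 / 0.04 = 0.1300 m/day.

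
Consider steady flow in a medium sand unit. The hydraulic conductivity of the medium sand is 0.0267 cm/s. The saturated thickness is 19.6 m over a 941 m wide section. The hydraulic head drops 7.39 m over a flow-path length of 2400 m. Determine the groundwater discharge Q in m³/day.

1310

Convert K: 0.0267 cm/s × 864 = 23.07 m/day.
Cross-sectional area A = 941 × 19.6 = 18444 m².
Hydraulic gradient i = Δh / L = 7.39 / 2400 = 0.003079.
Darcy's law: Q = K · A · i = 23.07 × 18444 × 0.003079 = 1310 m³/day.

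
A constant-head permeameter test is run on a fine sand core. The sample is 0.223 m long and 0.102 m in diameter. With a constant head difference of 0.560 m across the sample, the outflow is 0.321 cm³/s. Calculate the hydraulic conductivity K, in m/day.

Cross-sectional area A = π·(d/2)² = π × (0.102/2)² = 0.008171 m².
Convert discharge: 0.321 cm³/s = 3.210e-07 m³/s.
Darcy's law rearranged: K = Q·L / (A·Δh) = 3.210e-07 × 0.223 / (0.008171 × 0.560) = 1.564e-05 m/s = 1.352 m/day.

1.35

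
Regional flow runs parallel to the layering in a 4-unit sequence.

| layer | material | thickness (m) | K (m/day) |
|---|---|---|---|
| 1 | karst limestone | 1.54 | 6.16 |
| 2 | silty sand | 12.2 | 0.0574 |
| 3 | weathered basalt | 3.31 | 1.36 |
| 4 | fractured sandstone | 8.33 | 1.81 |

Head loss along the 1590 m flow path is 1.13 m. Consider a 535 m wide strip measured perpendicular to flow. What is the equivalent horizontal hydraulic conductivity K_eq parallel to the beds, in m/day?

1.17

Flow is parallel to layering, so each bed carries its own Darcy discharge and the transmissivities add.
Σ(K_i·b_i) = 6.16×1.54 + 0.0574×12.2 + 1.36×3.31 + 1.81×8.33 = 29.77 m²/day.
Total thickness b = 25.38 m, so K_eq = Σ(K_i·b_i)/b = 1.173 m/day.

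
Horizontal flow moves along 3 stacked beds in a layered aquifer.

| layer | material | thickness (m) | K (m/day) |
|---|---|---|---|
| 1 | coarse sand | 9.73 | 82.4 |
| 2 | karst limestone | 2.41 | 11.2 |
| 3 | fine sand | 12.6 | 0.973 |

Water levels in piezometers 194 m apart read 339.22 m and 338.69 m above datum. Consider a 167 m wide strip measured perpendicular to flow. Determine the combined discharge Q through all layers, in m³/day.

384

Flow is parallel to layering, so each bed carries its own Darcy discharge and the transmissivities add.
Σ(K_i·b_i) = 82.4×9.73 + 11.2×2.41 + 0.973×12.6 = 841.0 m²/day.
Hydraulic gradient i = (339.22 − 338.69) / 194 = 0.53 / 194 = 0.002732.
Q = Σ(K_i·b_i) · W · i = 841.0 × 167 × 0.002732 = 383.7 m³/day.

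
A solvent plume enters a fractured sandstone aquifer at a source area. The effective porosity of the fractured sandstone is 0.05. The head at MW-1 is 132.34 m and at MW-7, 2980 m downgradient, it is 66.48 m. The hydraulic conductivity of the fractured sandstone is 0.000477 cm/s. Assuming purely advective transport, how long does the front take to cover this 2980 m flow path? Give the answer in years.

Convert K: 0.000477 cm/s × 864 = 0.4121 m/day.
Hydraulic gradient i = (132.34 − 66.48) / 2980 = 65.86 / 2980 = 0.02210.
Darcy flux q = K · i = 0.4121 × 0.02210 = 0.009108 m/day.
Seepage velocity v = q / n_e = 0.009108 / 0.05 = 0.1822 m/day.
Travel time t = L / v = 2980 / 0.1822 = 16359 days = 44.79 years.

44.8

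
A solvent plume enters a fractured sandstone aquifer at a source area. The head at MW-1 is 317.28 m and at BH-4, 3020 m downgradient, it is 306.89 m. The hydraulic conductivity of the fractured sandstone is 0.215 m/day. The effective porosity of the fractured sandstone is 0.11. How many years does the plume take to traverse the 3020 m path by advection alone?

1230

Hydraulic gradient i = (317.28 − 306.89) / 3020 = 10.39 / 3020 = 0.003440.
Darcy flux q = K · i = 0.2150 × 0.003440 = 0.0007397 m/day.
Seepage velocity v = q / n_e = 0.0007397 / 0.11 = 0.006724 m/day.
Travel time t = L / v = 3020 / 0.006724 = 4.491e+05 days = 1230 years.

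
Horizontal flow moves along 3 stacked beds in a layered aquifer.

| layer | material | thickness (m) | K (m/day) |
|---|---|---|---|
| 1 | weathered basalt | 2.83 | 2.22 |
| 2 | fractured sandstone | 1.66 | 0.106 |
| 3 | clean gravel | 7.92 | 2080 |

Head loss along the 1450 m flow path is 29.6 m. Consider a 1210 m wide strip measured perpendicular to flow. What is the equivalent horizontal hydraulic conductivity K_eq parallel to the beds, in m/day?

1330

Flow is parallel to layering, so each bed carries its own Darcy discharge and the transmissivities add.
Σ(K_i·b_i) = 2.22×2.83 + 0.106×1.66 + 2080×7.92 = 16480 m²/day.
Total thickness b = 12.41 m, so K_eq = Σ(K_i·b_i)/b = 1328 m/day.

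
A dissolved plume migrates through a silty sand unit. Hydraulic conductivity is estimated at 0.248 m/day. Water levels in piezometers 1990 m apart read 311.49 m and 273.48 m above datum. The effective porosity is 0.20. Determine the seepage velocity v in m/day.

0.0237

Hydraulic gradient i = (311.49 − 273.48) / 1990 = 38.01 / 1990 = 0.01910.
Darcy flux q = K · i = 0.2480 × 0.01910 = 0.004737 m/day.
Seepage velocity v = q / n_e = 0.004737 / 0.20 = 0.02368 m/day.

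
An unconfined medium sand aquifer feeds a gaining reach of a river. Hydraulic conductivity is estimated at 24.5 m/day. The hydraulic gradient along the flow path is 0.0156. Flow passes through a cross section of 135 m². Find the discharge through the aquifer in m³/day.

51.6

Hydraulic gradient i = 0.0156.
Darcy's law: Q = K · A · i = 24.50 × 135.0 × 0.01560 = 51.60 m³/day.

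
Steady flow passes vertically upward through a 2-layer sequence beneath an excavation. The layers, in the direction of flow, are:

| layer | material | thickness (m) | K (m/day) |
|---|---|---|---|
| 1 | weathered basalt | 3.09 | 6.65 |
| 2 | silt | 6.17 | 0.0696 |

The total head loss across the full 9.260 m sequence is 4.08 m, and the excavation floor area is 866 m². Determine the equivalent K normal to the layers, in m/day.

0.104

Flow is perpendicular to layering, so the layers act in series and the equivalent K is the thickness-weighted harmonic mean.
Total thickness L = 3.09 + 6.17 = 9.260 m.
Σ(b_i/K_i) = 3.09/6.65 + 6.17/0.0696 = 89.11 d.
K_eq = L / Σ(b_i/K_i) = 9.260 / 89.11 = 0.1039 m/day.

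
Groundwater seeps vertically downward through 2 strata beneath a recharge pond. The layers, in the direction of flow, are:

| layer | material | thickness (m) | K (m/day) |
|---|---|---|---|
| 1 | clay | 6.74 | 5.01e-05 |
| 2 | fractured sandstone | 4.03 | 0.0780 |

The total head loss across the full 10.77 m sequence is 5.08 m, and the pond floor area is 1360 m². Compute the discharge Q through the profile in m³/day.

Flow is perpendicular to layering, so the layers act in series and the equivalent K is the thickness-weighted harmonic mean.
Total thickness L = 6.74 + 4.03 = 10.77 m.
Σ(b_i/K_i) = 6.74/5.01e-05 + 4.03/0.0780 = 1.346e+05 d.
K_eq = L / Σ(b_i/K_i) = 10.77 / 1.346e+05 = 8.003e-05 m/day.
Q = K_eq · A · (Δh/L) = 8.003e-05 × 1360 × (5.08/10.77) = 0.05134 m³/day.

0.0513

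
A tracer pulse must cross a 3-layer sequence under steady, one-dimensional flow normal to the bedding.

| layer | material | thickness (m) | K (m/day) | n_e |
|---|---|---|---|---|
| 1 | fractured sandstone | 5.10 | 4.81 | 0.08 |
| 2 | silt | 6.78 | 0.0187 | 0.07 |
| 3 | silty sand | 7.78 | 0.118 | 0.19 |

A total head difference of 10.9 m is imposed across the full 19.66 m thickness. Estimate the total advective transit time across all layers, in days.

93.0

With flow normal to the layers, continuity requires the same specific discharge q through every layer.
Σ(b_i/K_i) = 5.10/4.81 + 6.78/0.0187 + 7.78/0.118 = 429.6 d.
q = Δh / Σ(b_i/K_i) = 10.9 / 429.6 = 0.02537 m/day.
In each layer the seepage velocity is v_i = q/n_i, so the layer transit time is t_i = b_i·n_i / q:
  layer 1 (fractured sandstone): t_1 = 5.10 × 0.08 / 0.02537 = 16.08 d
  layer 2 (silt): t_2 = 6.78 × 0.07 / 0.02537 = 18.70 d
  layer 3 (silty sand): t_3 = 7.78 × 0.19 / 0.02537 = 58.25 d
Total t = Σ t_i = 93.04 days.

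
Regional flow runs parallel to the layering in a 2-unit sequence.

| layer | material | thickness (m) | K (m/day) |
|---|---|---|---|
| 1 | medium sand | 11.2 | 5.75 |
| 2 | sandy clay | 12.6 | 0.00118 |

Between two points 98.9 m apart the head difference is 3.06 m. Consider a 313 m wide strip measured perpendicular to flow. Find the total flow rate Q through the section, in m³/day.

624

Flow is parallel to layering, so each bed carries its own Darcy discharge and the transmissivities add.
Σ(K_i·b_i) = 5.75×11.2 + 0.00118×12.6 = 64.41 m²/day.
Hydraulic gradient i = Δh / L = 3.06 / 98.9 = 0.03094.
Q = Σ(K_i·b_i) · W · i = 64.41 × 313 × 0.03094 = 623.8 m³/day.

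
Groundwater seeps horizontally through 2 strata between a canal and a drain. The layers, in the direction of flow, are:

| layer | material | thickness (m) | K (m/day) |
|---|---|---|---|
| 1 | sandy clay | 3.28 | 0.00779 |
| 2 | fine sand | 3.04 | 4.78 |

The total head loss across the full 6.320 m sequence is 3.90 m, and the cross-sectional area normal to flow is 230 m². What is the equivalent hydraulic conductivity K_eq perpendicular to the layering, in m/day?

0.0150

Flow is perpendicular to layering, so the layers act in series and the equivalent K is the thickness-weighted harmonic mean.
Total thickness L = 3.28 + 3.04 = 6.320 m.
Σ(b_i/K_i) = 3.28/0.00779 + 3.04/4.78 = 421.7 d.
K_eq = L / Σ(b_i/K_i) = 6.320 / 421.7 = 0.01499 m/day.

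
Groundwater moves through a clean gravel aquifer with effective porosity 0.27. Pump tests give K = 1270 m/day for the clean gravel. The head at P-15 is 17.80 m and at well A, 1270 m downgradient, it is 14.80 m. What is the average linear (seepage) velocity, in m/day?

11.1

Hydraulic gradient i = (17.80 − 14.80) / 1270 = 3 / 1270 = 0.002362.
Darcy flux q = K · i = 1270 × 0.002362 = 3.000 m/day.
Seepage velocity v = q / n_e = 3.000 / 0.27 = 11.11 m/day.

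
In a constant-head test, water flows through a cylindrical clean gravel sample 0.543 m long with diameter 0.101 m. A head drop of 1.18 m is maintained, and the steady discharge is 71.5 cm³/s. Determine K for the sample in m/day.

Cross-sectional area A = π·(d/2)² = π × (0.101/2)² = 0.008012 m².
Convert discharge: 71.5 cm³/s = 7.150e-05 m³/s.
Darcy's law rearranged: K = Q·L / (A·Δh) = 7.150e-05 × 0.543 / (0.008012 × 1.18) = 0.004107 m/s = 354.8 m/day.

355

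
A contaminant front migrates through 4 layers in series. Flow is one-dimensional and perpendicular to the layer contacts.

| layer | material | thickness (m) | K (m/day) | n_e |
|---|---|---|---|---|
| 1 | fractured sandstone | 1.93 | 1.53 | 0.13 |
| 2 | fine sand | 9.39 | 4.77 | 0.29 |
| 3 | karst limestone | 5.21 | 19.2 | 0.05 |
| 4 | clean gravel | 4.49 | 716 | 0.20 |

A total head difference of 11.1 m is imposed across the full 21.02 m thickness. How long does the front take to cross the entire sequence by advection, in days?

1.31

With flow normal to the layers, continuity requires the same specific discharge q through every layer.
Σ(b_i/K_i) = 1.93/1.53 + 9.39/4.77 + 5.21/19.2 + 4.49/716 = 3.508 d.
q = Δh / Σ(b_i/K_i) = 11.1 / 3.508 = 3.165 m/day.
In each layer the seepage velocity is v_i = q/n_i, so the layer transit time is t_i = b_i·n_i / q:
  layer 1 (fractured sandstone): t_1 = 1.93 × 0.13 / 3.165 = 0.07928 d
  layer 2 (fine sand): t_2 = 9.39 × 0.29 / 3.165 = 0.8605 d
  layer 3 (karst limestone): t_3 = 5.21 × 0.05 / 3.165 = 0.08232 d
  layer 4 (clean gravel): t_4 = 4.49 × 0.20 / 3.165 = 0.2838 d
Total t = Σ t_i = 1.306 days.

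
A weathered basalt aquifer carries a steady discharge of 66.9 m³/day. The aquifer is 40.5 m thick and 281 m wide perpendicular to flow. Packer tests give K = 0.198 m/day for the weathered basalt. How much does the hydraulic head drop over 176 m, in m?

Cross-sectional area A = 281 × 40.5 = 11380 m².
From Q = K·A·i, i = Q / (K·A) = 66.9 / (0.1980 × 11380) = 0.02969.
Head loss Δh = i · L = 0.02969 × 176 = 5.225 m.

5.23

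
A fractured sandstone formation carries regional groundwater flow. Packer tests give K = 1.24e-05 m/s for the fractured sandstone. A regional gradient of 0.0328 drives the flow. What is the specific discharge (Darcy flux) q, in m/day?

Convert K: 1.24e-05 m/s × 86400 = 1.071 m/day.
Hydraulic gradient i = 0.0328.
Specific discharge q = K · i = 1.071 × 0.03280 = 0.03514 m/day.

0.0351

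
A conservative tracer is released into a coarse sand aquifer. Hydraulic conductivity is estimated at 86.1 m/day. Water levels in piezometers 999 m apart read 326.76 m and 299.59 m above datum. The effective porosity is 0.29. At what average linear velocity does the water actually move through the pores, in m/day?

8.07

Hydraulic gradient i = (326.76 − 299.59) / 999 = 27.17 / 999 = 0.02720.
Darcy flux q = K · i = 86.10 × 0.02720 = 2.342 m/day.
Seepage velocity v = q / n_e = 2.342 / 0.29 = 8.075 m/day.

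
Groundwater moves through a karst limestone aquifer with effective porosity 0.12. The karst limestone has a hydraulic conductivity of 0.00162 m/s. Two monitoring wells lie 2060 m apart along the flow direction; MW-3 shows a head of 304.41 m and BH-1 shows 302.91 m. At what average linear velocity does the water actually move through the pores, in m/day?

Convert K: 0.00162 m/s × 86400 = 140.0 m/day.
Hydraulic gradient i = (304.41 − 302.91) / 2060 = 1.5 / 2060 = 0.0007282.
Darcy flux q = K · i = 140.0 × 0.0007282 = 0.1019 m/day.
Seepage velocity v = q / n_e = 0.1019 / 0.12 = 0.8493 m/day.

0.849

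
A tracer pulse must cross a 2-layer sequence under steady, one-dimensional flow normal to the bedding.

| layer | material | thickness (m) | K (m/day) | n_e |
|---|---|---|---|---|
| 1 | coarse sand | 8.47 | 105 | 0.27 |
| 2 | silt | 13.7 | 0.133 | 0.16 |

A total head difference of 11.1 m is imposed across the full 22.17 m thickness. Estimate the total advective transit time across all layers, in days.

With flow normal to the layers, continuity requires the same specific discharge q through every layer.
Σ(b_i/K_i) = 8.47/105 + 13.7/0.133 = 103.1 d.
q = Δh / Σ(b_i/K_i) = 11.1 / 103.1 = 0.1077 m/day.
In each layer the seepage velocity is v_i = q/n_i, so the layer transit time is t_i = b_i·n_i / q:
  layer 1 (coarse sand): t_1 = 8.47 × 0.27 / 0.1077 = 21.24 d
  layer 2 (silt): t_2 = 13.7 × 0.16 / 0.1077 = 20.36 d
Total t = Σ t_i = 41.60 days.

41.6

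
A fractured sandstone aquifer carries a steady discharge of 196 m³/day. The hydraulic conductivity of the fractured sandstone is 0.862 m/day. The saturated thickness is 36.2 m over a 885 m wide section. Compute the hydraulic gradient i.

Cross-sectional area A = 885 × 36.2 = 32037 m².
From Q = K·A·i, i = Q / (K·A) = 196 / (0.8620 × 32037) = 0.007097.

0.00710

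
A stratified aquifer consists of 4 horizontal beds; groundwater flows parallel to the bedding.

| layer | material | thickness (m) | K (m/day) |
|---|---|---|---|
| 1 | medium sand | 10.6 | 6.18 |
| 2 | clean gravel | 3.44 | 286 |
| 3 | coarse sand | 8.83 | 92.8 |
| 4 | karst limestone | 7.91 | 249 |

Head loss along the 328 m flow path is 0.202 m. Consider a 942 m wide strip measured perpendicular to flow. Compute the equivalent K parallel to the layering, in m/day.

Flow is parallel to layering, so each bed carries its own Darcy discharge and the transmissivities add.
Σ(K_i·b_i) = 6.18×10.6 + 286×3.44 + 92.8×8.83 + 249×7.91 = 3838 m²/day.
Total thickness b = 30.78 m, so K_eq = Σ(K_i·b_i)/b = 124.7 m/day.

125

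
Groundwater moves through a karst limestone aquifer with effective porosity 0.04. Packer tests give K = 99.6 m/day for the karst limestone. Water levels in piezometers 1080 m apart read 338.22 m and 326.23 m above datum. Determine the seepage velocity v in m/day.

27.6

Hydraulic gradient i = (338.22 − 326.23) / 1080 = 11.99 / 1080 = 0.01110.
Darcy flux q = K · i = 99.60 × 0.01110 = 1.106 m/day.
Seepage velocity v = q / n_e = 1.106 / 0.04 = 27.64 m/day.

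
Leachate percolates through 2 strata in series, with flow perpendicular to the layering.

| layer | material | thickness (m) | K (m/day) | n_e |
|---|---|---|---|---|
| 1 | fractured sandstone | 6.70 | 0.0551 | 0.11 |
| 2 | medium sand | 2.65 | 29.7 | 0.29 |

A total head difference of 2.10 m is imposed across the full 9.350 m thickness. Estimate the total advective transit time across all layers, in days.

With flow normal to the layers, continuity requires the same specific discharge q through every layer.
Σ(b_i/K_i) = 6.70/0.0551 + 2.65/29.7 = 121.7 d.
q = Δh / Σ(b_i/K_i) = 2.10 / 121.7 = 0.01726 m/day.
In each layer the seepage velocity is v_i = q/n_i, so the layer transit time is t_i = b_i·n_i / q:
  layer 1 (fractured sandstone): t_1 = 6.70 × 0.11 / 0.01726 = 42.71 d
  layer 2 (medium sand): t_2 = 2.65 × 0.29 / 0.01726 = 44.53 d
Total t = Σ t_i = 87.24 days.

87.2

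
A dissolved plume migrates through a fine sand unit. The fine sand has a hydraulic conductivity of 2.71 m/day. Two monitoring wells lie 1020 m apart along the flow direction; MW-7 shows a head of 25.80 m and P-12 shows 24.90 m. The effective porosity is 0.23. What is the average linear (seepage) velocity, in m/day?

0.0104

Hydraulic gradient i = (25.80 − 24.90) / 1020 = 0.9 / 1020 = 0.0008824.
Darcy flux q = K · i = 2.710 × 0.0008824 = 0.002391 m/day.
Seepage velocity v = q / n_e = 0.002391 / 0.23 = 0.01040 m/day.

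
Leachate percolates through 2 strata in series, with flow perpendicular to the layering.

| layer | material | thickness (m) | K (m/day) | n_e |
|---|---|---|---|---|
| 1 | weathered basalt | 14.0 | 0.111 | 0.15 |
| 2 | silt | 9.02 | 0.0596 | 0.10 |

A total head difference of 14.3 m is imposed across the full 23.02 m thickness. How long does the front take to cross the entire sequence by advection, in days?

With flow normal to the layers, continuity requires the same specific discharge q through every layer.
Σ(b_i/K_i) = 14.0/0.111 + 9.02/0.0596 = 277.5 d.
q = Δh / Σ(b_i/K_i) = 14.3 / 277.5 = 0.05154 m/day.
In each layer the seepage velocity is v_i = q/n_i, so the layer transit time is t_i = b_i·n_i / q:
  layer 1 (weathered basalt): t_1 = 14.0 × 0.15 / 0.05154 = 40.75 d
  layer 2 (silt): t_2 = 9.02 × 0.10 / 0.05154 = 17.50 d
Total t = Σ t_i = 58.25 days.

58.2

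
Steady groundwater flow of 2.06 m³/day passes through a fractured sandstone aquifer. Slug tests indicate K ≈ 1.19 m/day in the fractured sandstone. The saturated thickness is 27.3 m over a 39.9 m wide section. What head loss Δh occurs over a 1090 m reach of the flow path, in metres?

1.73

Cross-sectional area A = 39.9 × 27.3 = 1089 m².
From Q = K·A·i, i = Q / (K·A) = 2.06 / (1.190 × 1089) = 0.001589.
Head loss Δh = i · L = 0.001589 × 1090 = 1.732 m.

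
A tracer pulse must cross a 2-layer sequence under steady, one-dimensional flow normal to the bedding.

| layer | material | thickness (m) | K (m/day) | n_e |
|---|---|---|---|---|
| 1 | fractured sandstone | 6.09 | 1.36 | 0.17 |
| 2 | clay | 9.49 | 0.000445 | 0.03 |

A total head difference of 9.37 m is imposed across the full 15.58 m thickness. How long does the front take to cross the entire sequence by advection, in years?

8.23

With flow normal to the layers, continuity requires the same specific discharge q through every layer.
Σ(b_i/K_i) = 6.09/1.36 + 9.49/0.000445 = 21330 d.
q = Δh / Σ(b_i/K_i) = 9.37 / 21330 = 0.0004393 m/day.
In each layer the seepage velocity is v_i = q/n_i, so the layer transit time is t_i = b_i·n_i / q:
  layer 1 (fractured sandstone): t_1 = 6.09 × 0.17 / 0.0004393 = 2357 d
  layer 2 (clay): t_2 = 9.49 × 0.03 / 0.0004393 = 648.1 d
Total t = Σ t_i = 3005 days = 8.227 years.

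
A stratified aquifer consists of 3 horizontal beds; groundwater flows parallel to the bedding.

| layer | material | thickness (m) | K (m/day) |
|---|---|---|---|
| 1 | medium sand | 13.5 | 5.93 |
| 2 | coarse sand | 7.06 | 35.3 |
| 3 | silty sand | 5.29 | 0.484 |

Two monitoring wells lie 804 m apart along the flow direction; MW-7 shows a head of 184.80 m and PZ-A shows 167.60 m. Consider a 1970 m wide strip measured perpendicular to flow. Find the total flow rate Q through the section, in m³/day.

Flow is parallel to layering, so each bed carries its own Darcy discharge and the transmissivities add.
Σ(K_i·b_i) = 5.93×13.5 + 35.3×7.06 + 0.484×5.29 = 331.8 m²/day.
Hydraulic gradient i = (184.80 − 167.60) / 804 = 17.2 / 804 = 0.02139.
Q = Σ(K_i·b_i) · W · i = 331.8 × 1970 × 0.02139 = 13985 m³/day.

14000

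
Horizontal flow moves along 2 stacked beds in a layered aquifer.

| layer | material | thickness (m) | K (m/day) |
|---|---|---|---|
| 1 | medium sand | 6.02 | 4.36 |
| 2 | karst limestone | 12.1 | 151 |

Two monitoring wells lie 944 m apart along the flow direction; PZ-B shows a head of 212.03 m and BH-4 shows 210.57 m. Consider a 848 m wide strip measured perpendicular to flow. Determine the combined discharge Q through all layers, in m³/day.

Flow is parallel to layering, so each bed carries its own Darcy discharge and the transmissivities add.
Σ(K_i·b_i) = 4.36×6.02 + 151×12.1 = 1853 m²/day.
Hydraulic gradient i = (212.03 − 210.57) / 944 = 1.46 / 944 = 0.001547.
Q = Σ(K_i·b_i) · W · i = 1853 × 848 × 0.001547 = 2431 m³/day.

2430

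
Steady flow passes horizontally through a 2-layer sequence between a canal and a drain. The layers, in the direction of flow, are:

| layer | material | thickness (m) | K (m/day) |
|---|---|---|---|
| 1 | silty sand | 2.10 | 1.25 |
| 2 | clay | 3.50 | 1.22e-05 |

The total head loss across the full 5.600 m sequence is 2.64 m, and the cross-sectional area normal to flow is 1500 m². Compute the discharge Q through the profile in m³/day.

Flow is perpendicular to layering, so the layers act in series and the equivalent K is the thickness-weighted harmonic mean.
Total thickness L = 2.10 + 3.50 = 5.600 m.
Σ(b_i/K_i) = 2.10/1.25 + 3.50/1.22e-05 = 2.869e+05 d.
K_eq = L / Σ(b_i/K_i) = 5.600 / 2.869e+05 = 1.952e-05 m/day.
Q = K_eq · A · (Δh/L) = 1.952e-05 × 1500 × (2.64/5.600) = 0.01380 m³/day.

0.0138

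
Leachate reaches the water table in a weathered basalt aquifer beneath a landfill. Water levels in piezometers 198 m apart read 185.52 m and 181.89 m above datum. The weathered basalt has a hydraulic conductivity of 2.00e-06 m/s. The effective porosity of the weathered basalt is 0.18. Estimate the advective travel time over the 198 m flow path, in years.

30.8

Convert K: 2.00e-06 m/s × 86400 = 0.1728 m/day.
Hydraulic gradient i = (185.52 − 181.89) / 198 = 3.63 / 198 = 0.01833.
Darcy flux q = K · i = 0.1728 × 0.01833 = 0.003168 m/day.
Seepage velocity v = q / n_e = 0.003168 / 0.18 = 0.01760 m/day.
Travel time t = L / v = 198 / 0.01760 = 11250 days = 30.80 years.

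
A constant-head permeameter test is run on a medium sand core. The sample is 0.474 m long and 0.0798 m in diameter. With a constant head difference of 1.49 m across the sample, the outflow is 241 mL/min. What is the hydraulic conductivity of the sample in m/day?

Cross-sectional area A = π·(d/2)² = π × (0.0798/2)² = 0.005001 m².
Convert discharge: 241 mL/min = 4.017e-06 m³/s.
Darcy's law rearranged: K = Q·L / (A·Δh) = 4.017e-06 × 0.474 / (0.005001 × 1.49) = 0.0002555 m/s = 22.07 m/day.

22.1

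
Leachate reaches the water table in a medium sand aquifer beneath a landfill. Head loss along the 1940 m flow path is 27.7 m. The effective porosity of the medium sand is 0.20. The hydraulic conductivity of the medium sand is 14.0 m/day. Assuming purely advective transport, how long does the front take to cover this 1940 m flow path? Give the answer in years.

5.31

Hydraulic gradient i = Δh / L = 27.7 / 1940 = 0.01428.
Darcy flux q = K · i = 14.00 × 0.01428 = 0.1999 m/day.
Seepage velocity v = q / n_e = 0.1999 / 0.20 = 0.9995 m/day.
Travel time t = L / v = 1940 / 0.9995 = 1941 days = 5.314 years.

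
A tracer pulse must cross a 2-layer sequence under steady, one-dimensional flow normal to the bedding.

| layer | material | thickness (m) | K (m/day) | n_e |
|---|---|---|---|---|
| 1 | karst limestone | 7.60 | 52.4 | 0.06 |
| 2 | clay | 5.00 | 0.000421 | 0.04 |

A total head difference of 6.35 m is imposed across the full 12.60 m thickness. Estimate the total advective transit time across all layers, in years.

3.36

With flow normal to the layers, continuity requires the same specific discharge q through every layer.
Σ(b_i/K_i) = 7.60/52.4 + 5.00/0.000421 = 11877 d.
q = Δh / Σ(b_i/K_i) = 6.35 / 11877 = 0.0005347 m/day.
In each layer the seepage velocity is v_i = q/n_i, so the layer transit time is t_i = b_i·n_i / q:
  layer 1 (karst limestone): t_1 = 7.60 × 0.06 / 0.0005347 = 852.9 d
  layer 2 (clay): t_2 = 5.00 × 0.04 / 0.0005347 = 374.1 d
Total t = Σ t_i = 1227 days = 3.359 years.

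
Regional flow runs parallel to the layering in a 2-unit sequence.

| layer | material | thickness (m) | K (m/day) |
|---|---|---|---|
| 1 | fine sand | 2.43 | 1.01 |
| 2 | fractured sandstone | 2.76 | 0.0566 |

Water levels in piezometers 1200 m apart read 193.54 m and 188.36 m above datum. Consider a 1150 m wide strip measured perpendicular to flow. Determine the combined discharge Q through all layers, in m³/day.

13.0

Flow is parallel to layering, so each bed carries its own Darcy discharge and the transmissivities add.
Σ(K_i·b_i) = 1.01×2.43 + 0.0566×2.76 = 2.611 m²/day.
Hydraulic gradient i = (193.54 − 188.36) / 1200 = 5.18 / 1200 = 0.004317.
Q = Σ(K_i·b_i) · W · i = 2.611 × 1150 × 0.004317 = 12.96 m³/day.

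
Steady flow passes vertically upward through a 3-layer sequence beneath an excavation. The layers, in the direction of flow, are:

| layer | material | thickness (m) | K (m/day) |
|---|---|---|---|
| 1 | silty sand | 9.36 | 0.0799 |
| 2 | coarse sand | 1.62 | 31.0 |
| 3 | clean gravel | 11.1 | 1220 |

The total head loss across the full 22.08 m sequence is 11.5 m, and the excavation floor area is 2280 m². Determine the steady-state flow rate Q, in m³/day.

Flow is perpendicular to layering, so the layers act in series and the equivalent K is the thickness-weighted harmonic mean.
Total thickness L = 9.36 + 1.62 + 11.1 = 22.08 m.
Σ(b_i/K_i) = 9.36/0.0799 + 1.62/31.0 + 11.1/1220 = 117.2 d.
K_eq = L / Σ(b_i/K_i) = 22.08 / 117.2 = 0.1884 m/day.
Q = K_eq · A · (Δh/L) = 0.1884 × 2280 × (11.5/22.08) = 223.7 m³/day.

224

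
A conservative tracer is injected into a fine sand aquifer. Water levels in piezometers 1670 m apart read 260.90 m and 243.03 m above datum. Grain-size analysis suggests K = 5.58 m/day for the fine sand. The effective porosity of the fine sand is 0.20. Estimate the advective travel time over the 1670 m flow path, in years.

Hydraulic gradient i = (260.90 − 243.03) / 1670 = 17.87 / 1670 = 0.01070.
Darcy flux q = K · i = 5.580 × 0.01070 = 0.05971 m/day.
Seepage velocity v = q / n_e = 0.05971 / 0.20 = 0.2985 m/day.
Travel time t = L / v = 1670 / 0.2985 = 5594 days = 15.31 years.

15.3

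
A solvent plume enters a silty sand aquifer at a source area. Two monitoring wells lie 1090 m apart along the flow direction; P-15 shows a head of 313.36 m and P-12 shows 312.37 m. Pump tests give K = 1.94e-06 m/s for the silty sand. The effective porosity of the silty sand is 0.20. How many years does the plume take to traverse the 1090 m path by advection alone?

3920

Convert K: 1.94e-06 m/s × 86400 = 0.1676 m/day.
Hydraulic gradient i = (313.36 − 312.37) / 1090 = 0.99 / 1090 = 0.0009083.
Darcy flux q = K · i = 0.1676 × 0.0009083 = 0.0001522 m/day.
Seepage velocity v = q / n_e = 0.0001522 / 0.20 = 0.0007612 m/day.
Travel time t = L / v = 1090 / 0.0007612 = 1.432e+06 days = 3921 years.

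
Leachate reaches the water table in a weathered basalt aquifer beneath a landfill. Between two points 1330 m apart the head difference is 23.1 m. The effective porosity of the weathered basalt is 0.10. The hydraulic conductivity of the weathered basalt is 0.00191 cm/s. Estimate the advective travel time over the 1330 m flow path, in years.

Convert K: 0.00191 cm/s × 864 = 1.650 m/day.
Hydraulic gradient i = Δh / L = 23.1 / 1330 = 0.01737.
Darcy flux q = K · i = 1.650 × 0.01737 = 0.02866 m/day.
Seepage velocity v = q / n_e = 0.02866 / 0.10 = 0.2866 m/day.
Travel time t = L / v = 1330 / 0.2866 = 4640 days = 12.70 years.

12.7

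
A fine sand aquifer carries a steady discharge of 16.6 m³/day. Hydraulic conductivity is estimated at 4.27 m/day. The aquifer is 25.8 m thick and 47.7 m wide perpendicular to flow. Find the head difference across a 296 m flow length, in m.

Cross-sectional area A = 47.7 × 25.8 = 1231 m².
From Q = K·A·i, i = Q / (K·A) = 16.6 / (4.270 × 1231) = 0.003159.
Head loss Δh = i · L = 0.003159 × 296 = 0.9350 m.

0.935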